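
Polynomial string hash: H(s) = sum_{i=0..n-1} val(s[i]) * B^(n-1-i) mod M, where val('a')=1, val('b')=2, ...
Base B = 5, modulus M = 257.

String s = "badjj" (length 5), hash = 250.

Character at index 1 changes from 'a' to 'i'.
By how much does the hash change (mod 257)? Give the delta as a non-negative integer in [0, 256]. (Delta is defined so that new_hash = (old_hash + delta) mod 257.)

Answer: 229

Derivation:
Delta formula: (val(new) - val(old)) * B^(n-1-k) mod M
  val('i') - val('a') = 9 - 1 = 8
  B^(n-1-k) = 5^3 mod 257 = 125
  Delta = 8 * 125 mod 257 = 229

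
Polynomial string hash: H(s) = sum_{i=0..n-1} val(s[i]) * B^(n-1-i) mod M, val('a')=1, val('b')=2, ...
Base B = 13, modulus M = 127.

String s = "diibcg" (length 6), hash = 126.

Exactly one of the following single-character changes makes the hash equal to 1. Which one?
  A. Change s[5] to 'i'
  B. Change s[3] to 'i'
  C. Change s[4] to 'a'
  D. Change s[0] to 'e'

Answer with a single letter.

Option A: s[5]='g'->'i', delta=(9-7)*13^0 mod 127 = 2, hash=126+2 mod 127 = 1 <-- target
Option B: s[3]='b'->'i', delta=(9-2)*13^2 mod 127 = 40, hash=126+40 mod 127 = 39
Option C: s[4]='c'->'a', delta=(1-3)*13^1 mod 127 = 101, hash=126+101 mod 127 = 100
Option D: s[0]='d'->'e', delta=(5-4)*13^5 mod 127 = 72, hash=126+72 mod 127 = 71

Answer: A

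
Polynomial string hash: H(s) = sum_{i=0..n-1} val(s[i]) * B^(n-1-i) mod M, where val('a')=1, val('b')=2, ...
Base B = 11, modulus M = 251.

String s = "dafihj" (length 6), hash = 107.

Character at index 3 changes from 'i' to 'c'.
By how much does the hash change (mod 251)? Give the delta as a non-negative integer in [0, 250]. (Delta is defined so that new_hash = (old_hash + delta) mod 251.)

Delta formula: (val(new) - val(old)) * B^(n-1-k) mod M
  val('c') - val('i') = 3 - 9 = -6
  B^(n-1-k) = 11^2 mod 251 = 121
  Delta = -6 * 121 mod 251 = 27

Answer: 27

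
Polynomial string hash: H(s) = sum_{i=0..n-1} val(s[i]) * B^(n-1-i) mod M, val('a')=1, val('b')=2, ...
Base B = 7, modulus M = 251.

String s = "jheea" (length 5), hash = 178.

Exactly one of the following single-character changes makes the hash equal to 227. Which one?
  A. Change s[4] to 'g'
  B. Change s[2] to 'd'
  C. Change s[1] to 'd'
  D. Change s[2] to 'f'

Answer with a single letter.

Option A: s[4]='a'->'g', delta=(7-1)*7^0 mod 251 = 6, hash=178+6 mod 251 = 184
Option B: s[2]='e'->'d', delta=(4-5)*7^2 mod 251 = 202, hash=178+202 mod 251 = 129
Option C: s[1]='h'->'d', delta=(4-8)*7^3 mod 251 = 134, hash=178+134 mod 251 = 61
Option D: s[2]='e'->'f', delta=(6-5)*7^2 mod 251 = 49, hash=178+49 mod 251 = 227 <-- target

Answer: D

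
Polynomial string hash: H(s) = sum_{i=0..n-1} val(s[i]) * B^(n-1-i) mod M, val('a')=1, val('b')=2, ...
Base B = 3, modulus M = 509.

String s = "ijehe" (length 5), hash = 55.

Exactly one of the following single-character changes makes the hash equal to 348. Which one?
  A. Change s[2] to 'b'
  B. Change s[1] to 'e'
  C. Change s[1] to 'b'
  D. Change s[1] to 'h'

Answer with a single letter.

Option A: s[2]='e'->'b', delta=(2-5)*3^2 mod 509 = 482, hash=55+482 mod 509 = 28
Option B: s[1]='j'->'e', delta=(5-10)*3^3 mod 509 = 374, hash=55+374 mod 509 = 429
Option C: s[1]='j'->'b', delta=(2-10)*3^3 mod 509 = 293, hash=55+293 mod 509 = 348 <-- target
Option D: s[1]='j'->'h', delta=(8-10)*3^3 mod 509 = 455, hash=55+455 mod 509 = 1

Answer: C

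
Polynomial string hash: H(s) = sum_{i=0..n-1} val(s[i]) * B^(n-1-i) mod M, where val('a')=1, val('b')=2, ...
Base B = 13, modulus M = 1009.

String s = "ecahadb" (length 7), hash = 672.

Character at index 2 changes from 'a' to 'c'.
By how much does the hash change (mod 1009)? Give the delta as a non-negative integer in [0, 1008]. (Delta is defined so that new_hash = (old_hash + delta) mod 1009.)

Delta formula: (val(new) - val(old)) * B^(n-1-k) mod M
  val('c') - val('a') = 3 - 1 = 2
  B^(n-1-k) = 13^4 mod 1009 = 309
  Delta = 2 * 309 mod 1009 = 618

Answer: 618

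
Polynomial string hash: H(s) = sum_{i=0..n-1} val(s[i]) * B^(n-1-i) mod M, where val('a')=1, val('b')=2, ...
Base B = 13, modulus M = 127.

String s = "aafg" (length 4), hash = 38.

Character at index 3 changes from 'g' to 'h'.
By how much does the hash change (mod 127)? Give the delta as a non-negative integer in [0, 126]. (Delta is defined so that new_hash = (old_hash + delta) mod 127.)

Delta formula: (val(new) - val(old)) * B^(n-1-k) mod M
  val('h') - val('g') = 8 - 7 = 1
  B^(n-1-k) = 13^0 mod 127 = 1
  Delta = 1 * 1 mod 127 = 1

Answer: 1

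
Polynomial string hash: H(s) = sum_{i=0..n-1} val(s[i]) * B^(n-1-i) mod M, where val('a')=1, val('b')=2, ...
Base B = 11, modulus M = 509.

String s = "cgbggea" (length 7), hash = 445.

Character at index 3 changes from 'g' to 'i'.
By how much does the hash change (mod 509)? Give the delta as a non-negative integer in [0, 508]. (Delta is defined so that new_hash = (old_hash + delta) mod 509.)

Answer: 117

Derivation:
Delta formula: (val(new) - val(old)) * B^(n-1-k) mod M
  val('i') - val('g') = 9 - 7 = 2
  B^(n-1-k) = 11^3 mod 509 = 313
  Delta = 2 * 313 mod 509 = 117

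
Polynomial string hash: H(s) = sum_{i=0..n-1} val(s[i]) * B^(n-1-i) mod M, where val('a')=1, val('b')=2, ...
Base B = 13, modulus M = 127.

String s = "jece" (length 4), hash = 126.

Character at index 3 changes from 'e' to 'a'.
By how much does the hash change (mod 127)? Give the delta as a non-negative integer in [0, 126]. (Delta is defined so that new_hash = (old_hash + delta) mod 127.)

Delta formula: (val(new) - val(old)) * B^(n-1-k) mod M
  val('a') - val('e') = 1 - 5 = -4
  B^(n-1-k) = 13^0 mod 127 = 1
  Delta = -4 * 1 mod 127 = 123

Answer: 123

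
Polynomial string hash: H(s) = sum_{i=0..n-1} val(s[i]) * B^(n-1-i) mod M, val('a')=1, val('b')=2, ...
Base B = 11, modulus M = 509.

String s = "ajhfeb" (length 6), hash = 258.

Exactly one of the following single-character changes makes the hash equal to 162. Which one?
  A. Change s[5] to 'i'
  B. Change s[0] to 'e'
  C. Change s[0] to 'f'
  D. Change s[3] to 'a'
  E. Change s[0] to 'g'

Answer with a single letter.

Answer: D

Derivation:
Option A: s[5]='b'->'i', delta=(9-2)*11^0 mod 509 = 7, hash=258+7 mod 509 = 265
Option B: s[0]='a'->'e', delta=(5-1)*11^5 mod 509 = 319, hash=258+319 mod 509 = 68
Option C: s[0]='a'->'f', delta=(6-1)*11^5 mod 509 = 17, hash=258+17 mod 509 = 275
Option D: s[3]='f'->'a', delta=(1-6)*11^2 mod 509 = 413, hash=258+413 mod 509 = 162 <-- target
Option E: s[0]='a'->'g', delta=(7-1)*11^5 mod 509 = 224, hash=258+224 mod 509 = 482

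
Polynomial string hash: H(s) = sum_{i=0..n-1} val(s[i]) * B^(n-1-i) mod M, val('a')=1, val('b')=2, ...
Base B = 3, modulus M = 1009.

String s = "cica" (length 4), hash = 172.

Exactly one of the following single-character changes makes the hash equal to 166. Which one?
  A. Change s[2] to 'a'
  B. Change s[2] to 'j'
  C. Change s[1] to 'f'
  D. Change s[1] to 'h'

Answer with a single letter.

Answer: A

Derivation:
Option A: s[2]='c'->'a', delta=(1-3)*3^1 mod 1009 = 1003, hash=172+1003 mod 1009 = 166 <-- target
Option B: s[2]='c'->'j', delta=(10-3)*3^1 mod 1009 = 21, hash=172+21 mod 1009 = 193
Option C: s[1]='i'->'f', delta=(6-9)*3^2 mod 1009 = 982, hash=172+982 mod 1009 = 145
Option D: s[1]='i'->'h', delta=(8-9)*3^2 mod 1009 = 1000, hash=172+1000 mod 1009 = 163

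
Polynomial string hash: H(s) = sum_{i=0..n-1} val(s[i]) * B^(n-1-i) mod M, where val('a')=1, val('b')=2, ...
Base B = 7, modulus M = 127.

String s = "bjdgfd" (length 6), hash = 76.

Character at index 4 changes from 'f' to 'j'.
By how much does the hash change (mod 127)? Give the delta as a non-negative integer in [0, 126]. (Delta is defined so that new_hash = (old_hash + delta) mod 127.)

Delta formula: (val(new) - val(old)) * B^(n-1-k) mod M
  val('j') - val('f') = 10 - 6 = 4
  B^(n-1-k) = 7^1 mod 127 = 7
  Delta = 4 * 7 mod 127 = 28

Answer: 28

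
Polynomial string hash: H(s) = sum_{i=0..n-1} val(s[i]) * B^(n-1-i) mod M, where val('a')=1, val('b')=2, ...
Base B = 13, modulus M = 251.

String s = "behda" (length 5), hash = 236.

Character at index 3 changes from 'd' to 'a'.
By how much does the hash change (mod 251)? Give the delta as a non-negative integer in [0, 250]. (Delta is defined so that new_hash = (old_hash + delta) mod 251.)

Delta formula: (val(new) - val(old)) * B^(n-1-k) mod M
  val('a') - val('d') = 1 - 4 = -3
  B^(n-1-k) = 13^1 mod 251 = 13
  Delta = -3 * 13 mod 251 = 212

Answer: 212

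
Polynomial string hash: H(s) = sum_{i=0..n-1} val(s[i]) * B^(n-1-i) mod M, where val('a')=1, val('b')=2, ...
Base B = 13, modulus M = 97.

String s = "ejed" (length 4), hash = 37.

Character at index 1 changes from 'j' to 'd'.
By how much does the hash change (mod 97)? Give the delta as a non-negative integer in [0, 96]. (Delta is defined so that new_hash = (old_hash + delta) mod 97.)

Delta formula: (val(new) - val(old)) * B^(n-1-k) mod M
  val('d') - val('j') = 4 - 10 = -6
  B^(n-1-k) = 13^2 mod 97 = 72
  Delta = -6 * 72 mod 97 = 53

Answer: 53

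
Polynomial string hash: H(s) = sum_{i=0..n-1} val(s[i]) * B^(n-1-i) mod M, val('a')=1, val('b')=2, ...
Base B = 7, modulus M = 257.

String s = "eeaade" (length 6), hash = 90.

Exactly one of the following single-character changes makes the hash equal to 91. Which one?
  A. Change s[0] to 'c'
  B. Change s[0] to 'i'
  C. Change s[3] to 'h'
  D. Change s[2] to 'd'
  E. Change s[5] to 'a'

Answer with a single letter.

Answer: D

Derivation:
Option A: s[0]='e'->'c', delta=(3-5)*7^5 mod 257 = 53, hash=90+53 mod 257 = 143
Option B: s[0]='e'->'i', delta=(9-5)*7^5 mod 257 = 151, hash=90+151 mod 257 = 241
Option C: s[3]='a'->'h', delta=(8-1)*7^2 mod 257 = 86, hash=90+86 mod 257 = 176
Option D: s[2]='a'->'d', delta=(4-1)*7^3 mod 257 = 1, hash=90+1 mod 257 = 91 <-- target
Option E: s[5]='e'->'a', delta=(1-5)*7^0 mod 257 = 253, hash=90+253 mod 257 = 86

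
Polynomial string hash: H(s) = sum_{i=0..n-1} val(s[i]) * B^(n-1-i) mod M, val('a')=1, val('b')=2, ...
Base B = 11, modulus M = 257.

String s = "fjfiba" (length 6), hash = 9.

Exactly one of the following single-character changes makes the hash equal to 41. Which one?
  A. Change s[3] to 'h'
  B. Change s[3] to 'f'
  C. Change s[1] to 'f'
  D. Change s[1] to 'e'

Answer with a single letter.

Answer: C

Derivation:
Option A: s[3]='i'->'h', delta=(8-9)*11^2 mod 257 = 136, hash=9+136 mod 257 = 145
Option B: s[3]='i'->'f', delta=(6-9)*11^2 mod 257 = 151, hash=9+151 mod 257 = 160
Option C: s[1]='j'->'f', delta=(6-10)*11^4 mod 257 = 32, hash=9+32 mod 257 = 41 <-- target
Option D: s[1]='j'->'e', delta=(5-10)*11^4 mod 257 = 40, hash=9+40 mod 257 = 49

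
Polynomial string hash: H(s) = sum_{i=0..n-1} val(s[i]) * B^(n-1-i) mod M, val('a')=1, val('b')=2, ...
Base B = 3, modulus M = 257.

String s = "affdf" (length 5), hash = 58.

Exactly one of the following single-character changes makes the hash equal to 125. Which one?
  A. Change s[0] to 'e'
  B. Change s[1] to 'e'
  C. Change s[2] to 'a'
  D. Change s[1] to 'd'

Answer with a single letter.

Option A: s[0]='a'->'e', delta=(5-1)*3^4 mod 257 = 67, hash=58+67 mod 257 = 125 <-- target
Option B: s[1]='f'->'e', delta=(5-6)*3^3 mod 257 = 230, hash=58+230 mod 257 = 31
Option C: s[2]='f'->'a', delta=(1-6)*3^2 mod 257 = 212, hash=58+212 mod 257 = 13
Option D: s[1]='f'->'d', delta=(4-6)*3^3 mod 257 = 203, hash=58+203 mod 257 = 4

Answer: A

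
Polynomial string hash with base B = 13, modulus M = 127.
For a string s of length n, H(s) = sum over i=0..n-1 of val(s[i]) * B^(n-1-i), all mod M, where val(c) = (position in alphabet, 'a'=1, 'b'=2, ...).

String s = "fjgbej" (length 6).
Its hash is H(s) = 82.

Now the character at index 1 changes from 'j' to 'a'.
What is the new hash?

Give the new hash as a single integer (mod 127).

Answer: 81

Derivation:
val('j') = 10, val('a') = 1
Position k = 1, exponent = n-1-k = 4
B^4 mod M = 13^4 mod 127 = 113
Delta = (1 - 10) * 113 mod 127 = 126
New hash = (82 + 126) mod 127 = 81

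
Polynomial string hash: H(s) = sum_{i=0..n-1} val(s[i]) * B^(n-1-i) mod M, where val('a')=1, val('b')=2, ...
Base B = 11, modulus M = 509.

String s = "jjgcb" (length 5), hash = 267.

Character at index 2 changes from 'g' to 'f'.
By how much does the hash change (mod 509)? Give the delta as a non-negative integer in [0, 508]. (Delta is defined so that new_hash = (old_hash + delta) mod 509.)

Delta formula: (val(new) - val(old)) * B^(n-1-k) mod M
  val('f') - val('g') = 6 - 7 = -1
  B^(n-1-k) = 11^2 mod 509 = 121
  Delta = -1 * 121 mod 509 = 388

Answer: 388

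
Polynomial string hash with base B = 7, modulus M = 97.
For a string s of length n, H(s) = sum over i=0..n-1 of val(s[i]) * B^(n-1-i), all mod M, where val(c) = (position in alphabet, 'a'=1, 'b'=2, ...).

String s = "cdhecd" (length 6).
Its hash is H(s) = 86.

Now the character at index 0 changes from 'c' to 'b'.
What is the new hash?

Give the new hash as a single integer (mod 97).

val('c') = 3, val('b') = 2
Position k = 0, exponent = n-1-k = 5
B^5 mod M = 7^5 mod 97 = 26
Delta = (2 - 3) * 26 mod 97 = 71
New hash = (86 + 71) mod 97 = 60

Answer: 60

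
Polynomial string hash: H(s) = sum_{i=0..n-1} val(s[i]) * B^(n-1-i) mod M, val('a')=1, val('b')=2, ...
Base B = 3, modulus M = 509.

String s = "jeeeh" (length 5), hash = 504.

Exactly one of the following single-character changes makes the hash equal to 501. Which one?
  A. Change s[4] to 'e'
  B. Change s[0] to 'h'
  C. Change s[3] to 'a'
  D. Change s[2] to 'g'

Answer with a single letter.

Option A: s[4]='h'->'e', delta=(5-8)*3^0 mod 509 = 506, hash=504+506 mod 509 = 501 <-- target
Option B: s[0]='j'->'h', delta=(8-10)*3^4 mod 509 = 347, hash=504+347 mod 509 = 342
Option C: s[3]='e'->'a', delta=(1-5)*3^1 mod 509 = 497, hash=504+497 mod 509 = 492
Option D: s[2]='e'->'g', delta=(7-5)*3^2 mod 509 = 18, hash=504+18 mod 509 = 13

Answer: A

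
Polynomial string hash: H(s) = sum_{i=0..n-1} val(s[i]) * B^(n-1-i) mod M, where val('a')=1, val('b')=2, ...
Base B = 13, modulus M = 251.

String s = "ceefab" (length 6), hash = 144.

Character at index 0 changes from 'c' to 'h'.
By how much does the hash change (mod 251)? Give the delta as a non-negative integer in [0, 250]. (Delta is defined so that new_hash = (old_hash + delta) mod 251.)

Answer: 69

Derivation:
Delta formula: (val(new) - val(old)) * B^(n-1-k) mod M
  val('h') - val('c') = 8 - 3 = 5
  B^(n-1-k) = 13^5 mod 251 = 64
  Delta = 5 * 64 mod 251 = 69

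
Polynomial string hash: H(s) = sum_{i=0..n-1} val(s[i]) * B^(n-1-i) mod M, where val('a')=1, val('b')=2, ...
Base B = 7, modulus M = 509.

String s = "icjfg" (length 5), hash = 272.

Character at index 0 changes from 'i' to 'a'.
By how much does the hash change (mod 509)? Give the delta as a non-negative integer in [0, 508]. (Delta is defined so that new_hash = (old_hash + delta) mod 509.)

Answer: 134

Derivation:
Delta formula: (val(new) - val(old)) * B^(n-1-k) mod M
  val('a') - val('i') = 1 - 9 = -8
  B^(n-1-k) = 7^4 mod 509 = 365
  Delta = -8 * 365 mod 509 = 134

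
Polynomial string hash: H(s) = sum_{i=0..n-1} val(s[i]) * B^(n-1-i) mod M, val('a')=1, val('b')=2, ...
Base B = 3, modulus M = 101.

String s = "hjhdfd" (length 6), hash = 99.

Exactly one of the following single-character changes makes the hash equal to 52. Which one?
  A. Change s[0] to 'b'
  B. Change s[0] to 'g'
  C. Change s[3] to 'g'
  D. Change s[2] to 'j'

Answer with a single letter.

Option A: s[0]='h'->'b', delta=(2-8)*3^5 mod 101 = 57, hash=99+57 mod 101 = 55
Option B: s[0]='h'->'g', delta=(7-8)*3^5 mod 101 = 60, hash=99+60 mod 101 = 58
Option C: s[3]='d'->'g', delta=(7-4)*3^2 mod 101 = 27, hash=99+27 mod 101 = 25
Option D: s[2]='h'->'j', delta=(10-8)*3^3 mod 101 = 54, hash=99+54 mod 101 = 52 <-- target

Answer: D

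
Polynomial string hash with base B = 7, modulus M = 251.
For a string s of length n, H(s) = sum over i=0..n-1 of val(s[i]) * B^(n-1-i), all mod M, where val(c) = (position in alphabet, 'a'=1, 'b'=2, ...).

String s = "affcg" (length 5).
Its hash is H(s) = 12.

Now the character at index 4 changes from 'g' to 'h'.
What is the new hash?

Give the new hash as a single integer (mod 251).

val('g') = 7, val('h') = 8
Position k = 4, exponent = n-1-k = 0
B^0 mod M = 7^0 mod 251 = 1
Delta = (8 - 7) * 1 mod 251 = 1
New hash = (12 + 1) mod 251 = 13

Answer: 13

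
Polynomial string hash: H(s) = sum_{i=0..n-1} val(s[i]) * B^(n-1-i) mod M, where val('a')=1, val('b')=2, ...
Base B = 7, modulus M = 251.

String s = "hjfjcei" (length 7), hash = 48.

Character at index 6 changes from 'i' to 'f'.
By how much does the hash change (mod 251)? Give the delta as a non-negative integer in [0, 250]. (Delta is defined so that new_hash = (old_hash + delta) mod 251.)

Answer: 248

Derivation:
Delta formula: (val(new) - val(old)) * B^(n-1-k) mod M
  val('f') - val('i') = 6 - 9 = -3
  B^(n-1-k) = 7^0 mod 251 = 1
  Delta = -3 * 1 mod 251 = 248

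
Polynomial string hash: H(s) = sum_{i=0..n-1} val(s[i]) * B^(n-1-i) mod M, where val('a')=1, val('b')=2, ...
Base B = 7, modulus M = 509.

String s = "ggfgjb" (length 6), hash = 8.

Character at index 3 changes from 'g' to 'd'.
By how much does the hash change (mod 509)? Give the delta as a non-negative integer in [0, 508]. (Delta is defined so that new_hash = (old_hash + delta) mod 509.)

Delta formula: (val(new) - val(old)) * B^(n-1-k) mod M
  val('d') - val('g') = 4 - 7 = -3
  B^(n-1-k) = 7^2 mod 509 = 49
  Delta = -3 * 49 mod 509 = 362

Answer: 362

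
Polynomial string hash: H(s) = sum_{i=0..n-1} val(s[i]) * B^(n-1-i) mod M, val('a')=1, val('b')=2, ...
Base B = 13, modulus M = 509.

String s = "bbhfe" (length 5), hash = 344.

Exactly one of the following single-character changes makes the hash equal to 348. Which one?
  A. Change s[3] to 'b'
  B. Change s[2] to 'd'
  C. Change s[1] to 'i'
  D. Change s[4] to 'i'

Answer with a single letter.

Answer: D

Derivation:
Option A: s[3]='f'->'b', delta=(2-6)*13^1 mod 509 = 457, hash=344+457 mod 509 = 292
Option B: s[2]='h'->'d', delta=(4-8)*13^2 mod 509 = 342, hash=344+342 mod 509 = 177
Option C: s[1]='b'->'i', delta=(9-2)*13^3 mod 509 = 109, hash=344+109 mod 509 = 453
Option D: s[4]='e'->'i', delta=(9-5)*13^0 mod 509 = 4, hash=344+4 mod 509 = 348 <-- target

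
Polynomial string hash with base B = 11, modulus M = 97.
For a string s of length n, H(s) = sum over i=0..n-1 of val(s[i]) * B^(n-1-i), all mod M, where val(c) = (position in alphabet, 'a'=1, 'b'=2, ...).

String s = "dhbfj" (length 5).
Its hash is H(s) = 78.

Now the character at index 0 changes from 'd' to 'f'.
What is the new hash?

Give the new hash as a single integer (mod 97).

val('d') = 4, val('f') = 6
Position k = 0, exponent = n-1-k = 4
B^4 mod M = 11^4 mod 97 = 91
Delta = (6 - 4) * 91 mod 97 = 85
New hash = (78 + 85) mod 97 = 66

Answer: 66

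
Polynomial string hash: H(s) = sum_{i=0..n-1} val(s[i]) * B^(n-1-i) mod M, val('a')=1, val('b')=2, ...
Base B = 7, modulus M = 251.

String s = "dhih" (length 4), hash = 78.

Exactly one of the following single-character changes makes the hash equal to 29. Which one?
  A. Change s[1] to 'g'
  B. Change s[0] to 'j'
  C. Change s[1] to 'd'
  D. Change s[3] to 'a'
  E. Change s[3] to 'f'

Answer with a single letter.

Answer: A

Derivation:
Option A: s[1]='h'->'g', delta=(7-8)*7^2 mod 251 = 202, hash=78+202 mod 251 = 29 <-- target
Option B: s[0]='d'->'j', delta=(10-4)*7^3 mod 251 = 50, hash=78+50 mod 251 = 128
Option C: s[1]='h'->'d', delta=(4-8)*7^2 mod 251 = 55, hash=78+55 mod 251 = 133
Option D: s[3]='h'->'a', delta=(1-8)*7^0 mod 251 = 244, hash=78+244 mod 251 = 71
Option E: s[3]='h'->'f', delta=(6-8)*7^0 mod 251 = 249, hash=78+249 mod 251 = 76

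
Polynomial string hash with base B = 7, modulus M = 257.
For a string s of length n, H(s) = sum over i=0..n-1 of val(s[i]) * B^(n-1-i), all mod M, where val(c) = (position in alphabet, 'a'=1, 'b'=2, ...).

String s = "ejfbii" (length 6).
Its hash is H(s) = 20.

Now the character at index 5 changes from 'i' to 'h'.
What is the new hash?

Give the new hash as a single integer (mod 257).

Answer: 19

Derivation:
val('i') = 9, val('h') = 8
Position k = 5, exponent = n-1-k = 0
B^0 mod M = 7^0 mod 257 = 1
Delta = (8 - 9) * 1 mod 257 = 256
New hash = (20 + 256) mod 257 = 19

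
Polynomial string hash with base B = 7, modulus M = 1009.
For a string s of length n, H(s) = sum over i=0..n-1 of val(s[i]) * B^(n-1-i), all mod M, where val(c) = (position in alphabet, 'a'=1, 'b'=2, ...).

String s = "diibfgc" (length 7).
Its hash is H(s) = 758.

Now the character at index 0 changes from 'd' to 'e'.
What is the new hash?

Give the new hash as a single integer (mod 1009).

val('d') = 4, val('e') = 5
Position k = 0, exponent = n-1-k = 6
B^6 mod M = 7^6 mod 1009 = 605
Delta = (5 - 4) * 605 mod 1009 = 605
New hash = (758 + 605) mod 1009 = 354

Answer: 354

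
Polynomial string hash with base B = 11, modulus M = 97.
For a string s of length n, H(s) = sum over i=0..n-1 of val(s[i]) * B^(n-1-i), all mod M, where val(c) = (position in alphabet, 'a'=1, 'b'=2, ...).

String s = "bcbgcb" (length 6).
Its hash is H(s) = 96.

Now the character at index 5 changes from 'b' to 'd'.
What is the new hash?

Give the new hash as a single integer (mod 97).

Answer: 1

Derivation:
val('b') = 2, val('d') = 4
Position k = 5, exponent = n-1-k = 0
B^0 mod M = 11^0 mod 97 = 1
Delta = (4 - 2) * 1 mod 97 = 2
New hash = (96 + 2) mod 97 = 1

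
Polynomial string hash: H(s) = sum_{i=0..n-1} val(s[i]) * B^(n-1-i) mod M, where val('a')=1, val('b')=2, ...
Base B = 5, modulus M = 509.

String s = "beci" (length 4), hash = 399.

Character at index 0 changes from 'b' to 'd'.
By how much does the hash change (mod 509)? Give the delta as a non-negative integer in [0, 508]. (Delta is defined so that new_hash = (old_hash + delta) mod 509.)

Delta formula: (val(new) - val(old)) * B^(n-1-k) mod M
  val('d') - val('b') = 4 - 2 = 2
  B^(n-1-k) = 5^3 mod 509 = 125
  Delta = 2 * 125 mod 509 = 250

Answer: 250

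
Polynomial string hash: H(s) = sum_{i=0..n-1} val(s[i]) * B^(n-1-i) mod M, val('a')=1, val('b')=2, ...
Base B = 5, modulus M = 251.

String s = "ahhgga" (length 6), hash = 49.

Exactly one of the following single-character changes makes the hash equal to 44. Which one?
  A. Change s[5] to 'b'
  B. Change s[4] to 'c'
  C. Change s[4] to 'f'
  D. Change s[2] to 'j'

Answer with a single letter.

Answer: C

Derivation:
Option A: s[5]='a'->'b', delta=(2-1)*5^0 mod 251 = 1, hash=49+1 mod 251 = 50
Option B: s[4]='g'->'c', delta=(3-7)*5^1 mod 251 = 231, hash=49+231 mod 251 = 29
Option C: s[4]='g'->'f', delta=(6-7)*5^1 mod 251 = 246, hash=49+246 mod 251 = 44 <-- target
Option D: s[2]='h'->'j', delta=(10-8)*5^3 mod 251 = 250, hash=49+250 mod 251 = 48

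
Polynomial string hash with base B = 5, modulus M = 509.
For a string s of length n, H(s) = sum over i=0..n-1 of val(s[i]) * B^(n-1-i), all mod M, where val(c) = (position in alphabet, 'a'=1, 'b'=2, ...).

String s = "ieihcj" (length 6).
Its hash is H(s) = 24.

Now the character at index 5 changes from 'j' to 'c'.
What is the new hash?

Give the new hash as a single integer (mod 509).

Answer: 17

Derivation:
val('j') = 10, val('c') = 3
Position k = 5, exponent = n-1-k = 0
B^0 mod M = 5^0 mod 509 = 1
Delta = (3 - 10) * 1 mod 509 = 502
New hash = (24 + 502) mod 509 = 17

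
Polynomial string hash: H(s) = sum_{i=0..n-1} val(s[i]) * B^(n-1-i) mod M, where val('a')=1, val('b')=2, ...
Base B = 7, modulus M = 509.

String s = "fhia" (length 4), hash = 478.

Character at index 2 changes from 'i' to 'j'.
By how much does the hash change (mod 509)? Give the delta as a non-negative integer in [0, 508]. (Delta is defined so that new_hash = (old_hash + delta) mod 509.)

Delta formula: (val(new) - val(old)) * B^(n-1-k) mod M
  val('j') - val('i') = 10 - 9 = 1
  B^(n-1-k) = 7^1 mod 509 = 7
  Delta = 1 * 7 mod 509 = 7

Answer: 7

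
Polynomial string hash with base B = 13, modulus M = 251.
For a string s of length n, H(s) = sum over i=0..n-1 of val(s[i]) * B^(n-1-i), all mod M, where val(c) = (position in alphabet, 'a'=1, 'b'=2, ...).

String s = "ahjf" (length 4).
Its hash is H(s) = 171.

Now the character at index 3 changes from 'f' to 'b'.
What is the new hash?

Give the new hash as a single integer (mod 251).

val('f') = 6, val('b') = 2
Position k = 3, exponent = n-1-k = 0
B^0 mod M = 13^0 mod 251 = 1
Delta = (2 - 6) * 1 mod 251 = 247
New hash = (171 + 247) mod 251 = 167

Answer: 167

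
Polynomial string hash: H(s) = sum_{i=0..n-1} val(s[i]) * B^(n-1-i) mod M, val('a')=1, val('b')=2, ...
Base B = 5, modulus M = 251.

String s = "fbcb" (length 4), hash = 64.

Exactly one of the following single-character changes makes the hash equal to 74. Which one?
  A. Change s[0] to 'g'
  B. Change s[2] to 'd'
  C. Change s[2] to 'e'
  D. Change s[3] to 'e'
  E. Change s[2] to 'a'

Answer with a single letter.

Answer: C

Derivation:
Option A: s[0]='f'->'g', delta=(7-6)*5^3 mod 251 = 125, hash=64+125 mod 251 = 189
Option B: s[2]='c'->'d', delta=(4-3)*5^1 mod 251 = 5, hash=64+5 mod 251 = 69
Option C: s[2]='c'->'e', delta=(5-3)*5^1 mod 251 = 10, hash=64+10 mod 251 = 74 <-- target
Option D: s[3]='b'->'e', delta=(5-2)*5^0 mod 251 = 3, hash=64+3 mod 251 = 67
Option E: s[2]='c'->'a', delta=(1-3)*5^1 mod 251 = 241, hash=64+241 mod 251 = 54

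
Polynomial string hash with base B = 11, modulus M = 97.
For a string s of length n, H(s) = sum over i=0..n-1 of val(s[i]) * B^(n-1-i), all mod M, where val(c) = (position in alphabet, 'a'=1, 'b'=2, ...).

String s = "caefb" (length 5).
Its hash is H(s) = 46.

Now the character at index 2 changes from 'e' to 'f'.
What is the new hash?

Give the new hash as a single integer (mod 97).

Answer: 70

Derivation:
val('e') = 5, val('f') = 6
Position k = 2, exponent = n-1-k = 2
B^2 mod M = 11^2 mod 97 = 24
Delta = (6 - 5) * 24 mod 97 = 24
New hash = (46 + 24) mod 97 = 70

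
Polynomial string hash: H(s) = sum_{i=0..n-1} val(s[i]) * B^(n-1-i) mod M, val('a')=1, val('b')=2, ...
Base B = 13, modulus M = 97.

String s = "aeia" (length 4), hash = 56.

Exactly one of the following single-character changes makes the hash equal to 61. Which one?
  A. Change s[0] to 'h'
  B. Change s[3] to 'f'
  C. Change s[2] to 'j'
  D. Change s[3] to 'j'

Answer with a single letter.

Option A: s[0]='a'->'h', delta=(8-1)*13^3 mod 97 = 53, hash=56+53 mod 97 = 12
Option B: s[3]='a'->'f', delta=(6-1)*13^0 mod 97 = 5, hash=56+5 mod 97 = 61 <-- target
Option C: s[2]='i'->'j', delta=(10-9)*13^1 mod 97 = 13, hash=56+13 mod 97 = 69
Option D: s[3]='a'->'j', delta=(10-1)*13^0 mod 97 = 9, hash=56+9 mod 97 = 65

Answer: B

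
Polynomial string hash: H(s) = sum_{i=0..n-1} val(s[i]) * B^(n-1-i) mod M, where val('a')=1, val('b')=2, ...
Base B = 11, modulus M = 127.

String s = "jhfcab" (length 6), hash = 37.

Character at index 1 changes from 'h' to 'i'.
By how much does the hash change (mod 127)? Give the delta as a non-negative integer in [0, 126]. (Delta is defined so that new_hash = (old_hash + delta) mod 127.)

Answer: 36

Derivation:
Delta formula: (val(new) - val(old)) * B^(n-1-k) mod M
  val('i') - val('h') = 9 - 8 = 1
  B^(n-1-k) = 11^4 mod 127 = 36
  Delta = 1 * 36 mod 127 = 36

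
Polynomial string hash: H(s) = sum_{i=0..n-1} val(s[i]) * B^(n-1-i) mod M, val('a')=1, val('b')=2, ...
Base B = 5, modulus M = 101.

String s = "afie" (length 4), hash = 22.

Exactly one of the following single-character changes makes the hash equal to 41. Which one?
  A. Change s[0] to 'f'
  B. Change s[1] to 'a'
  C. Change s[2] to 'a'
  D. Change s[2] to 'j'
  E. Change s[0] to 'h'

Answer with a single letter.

Answer: A

Derivation:
Option A: s[0]='a'->'f', delta=(6-1)*5^3 mod 101 = 19, hash=22+19 mod 101 = 41 <-- target
Option B: s[1]='f'->'a', delta=(1-6)*5^2 mod 101 = 77, hash=22+77 mod 101 = 99
Option C: s[2]='i'->'a', delta=(1-9)*5^1 mod 101 = 61, hash=22+61 mod 101 = 83
Option D: s[2]='i'->'j', delta=(10-9)*5^1 mod 101 = 5, hash=22+5 mod 101 = 27
Option E: s[0]='a'->'h', delta=(8-1)*5^3 mod 101 = 67, hash=22+67 mod 101 = 89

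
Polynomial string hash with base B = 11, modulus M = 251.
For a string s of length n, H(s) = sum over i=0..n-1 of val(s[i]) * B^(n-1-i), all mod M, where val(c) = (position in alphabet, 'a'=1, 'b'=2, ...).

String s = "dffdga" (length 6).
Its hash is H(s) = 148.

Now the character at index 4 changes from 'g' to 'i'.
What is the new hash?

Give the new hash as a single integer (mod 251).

Answer: 170

Derivation:
val('g') = 7, val('i') = 9
Position k = 4, exponent = n-1-k = 1
B^1 mod M = 11^1 mod 251 = 11
Delta = (9 - 7) * 11 mod 251 = 22
New hash = (148 + 22) mod 251 = 170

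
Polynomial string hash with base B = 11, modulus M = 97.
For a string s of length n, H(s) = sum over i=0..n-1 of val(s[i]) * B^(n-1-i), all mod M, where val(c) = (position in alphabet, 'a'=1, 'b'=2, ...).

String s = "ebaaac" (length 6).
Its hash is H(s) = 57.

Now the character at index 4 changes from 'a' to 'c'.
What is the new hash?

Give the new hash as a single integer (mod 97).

val('a') = 1, val('c') = 3
Position k = 4, exponent = n-1-k = 1
B^1 mod M = 11^1 mod 97 = 11
Delta = (3 - 1) * 11 mod 97 = 22
New hash = (57 + 22) mod 97 = 79

Answer: 79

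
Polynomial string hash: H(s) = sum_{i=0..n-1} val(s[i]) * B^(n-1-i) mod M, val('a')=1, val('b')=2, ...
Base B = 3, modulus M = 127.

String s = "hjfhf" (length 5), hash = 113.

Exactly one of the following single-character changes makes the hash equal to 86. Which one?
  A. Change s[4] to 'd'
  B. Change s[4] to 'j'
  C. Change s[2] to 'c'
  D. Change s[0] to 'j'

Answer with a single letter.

Option A: s[4]='f'->'d', delta=(4-6)*3^0 mod 127 = 125, hash=113+125 mod 127 = 111
Option B: s[4]='f'->'j', delta=(10-6)*3^0 mod 127 = 4, hash=113+4 mod 127 = 117
Option C: s[2]='f'->'c', delta=(3-6)*3^2 mod 127 = 100, hash=113+100 mod 127 = 86 <-- target
Option D: s[0]='h'->'j', delta=(10-8)*3^4 mod 127 = 35, hash=113+35 mod 127 = 21

Answer: C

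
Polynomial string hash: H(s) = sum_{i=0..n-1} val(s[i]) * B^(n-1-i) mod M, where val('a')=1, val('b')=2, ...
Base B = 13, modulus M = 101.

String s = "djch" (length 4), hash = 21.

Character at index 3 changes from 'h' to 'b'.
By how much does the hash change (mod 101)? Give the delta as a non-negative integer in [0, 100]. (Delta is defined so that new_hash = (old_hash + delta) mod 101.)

Answer: 95

Derivation:
Delta formula: (val(new) - val(old)) * B^(n-1-k) mod M
  val('b') - val('h') = 2 - 8 = -6
  B^(n-1-k) = 13^0 mod 101 = 1
  Delta = -6 * 1 mod 101 = 95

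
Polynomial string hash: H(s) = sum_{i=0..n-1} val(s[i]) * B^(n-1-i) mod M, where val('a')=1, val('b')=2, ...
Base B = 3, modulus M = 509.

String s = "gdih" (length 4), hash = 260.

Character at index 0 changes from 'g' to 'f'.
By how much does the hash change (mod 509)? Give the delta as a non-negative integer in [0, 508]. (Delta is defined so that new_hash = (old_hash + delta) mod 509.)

Answer: 482

Derivation:
Delta formula: (val(new) - val(old)) * B^(n-1-k) mod M
  val('f') - val('g') = 6 - 7 = -1
  B^(n-1-k) = 3^3 mod 509 = 27
  Delta = -1 * 27 mod 509 = 482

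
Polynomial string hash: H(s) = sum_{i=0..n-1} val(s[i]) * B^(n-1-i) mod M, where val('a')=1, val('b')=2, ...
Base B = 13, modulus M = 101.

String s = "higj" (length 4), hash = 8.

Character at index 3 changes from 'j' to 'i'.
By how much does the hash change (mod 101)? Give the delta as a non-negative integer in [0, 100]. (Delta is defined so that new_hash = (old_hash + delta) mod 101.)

Answer: 100

Derivation:
Delta formula: (val(new) - val(old)) * B^(n-1-k) mod M
  val('i') - val('j') = 9 - 10 = -1
  B^(n-1-k) = 13^0 mod 101 = 1
  Delta = -1 * 1 mod 101 = 100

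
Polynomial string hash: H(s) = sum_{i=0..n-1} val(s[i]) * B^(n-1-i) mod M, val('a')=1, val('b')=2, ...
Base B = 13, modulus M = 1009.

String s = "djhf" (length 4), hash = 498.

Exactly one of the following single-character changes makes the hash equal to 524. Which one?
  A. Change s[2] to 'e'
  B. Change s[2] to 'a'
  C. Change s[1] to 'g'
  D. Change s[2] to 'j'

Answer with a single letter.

Option A: s[2]='h'->'e', delta=(5-8)*13^1 mod 1009 = 970, hash=498+970 mod 1009 = 459
Option B: s[2]='h'->'a', delta=(1-8)*13^1 mod 1009 = 918, hash=498+918 mod 1009 = 407
Option C: s[1]='j'->'g', delta=(7-10)*13^2 mod 1009 = 502, hash=498+502 mod 1009 = 1000
Option D: s[2]='h'->'j', delta=(10-8)*13^1 mod 1009 = 26, hash=498+26 mod 1009 = 524 <-- target

Answer: D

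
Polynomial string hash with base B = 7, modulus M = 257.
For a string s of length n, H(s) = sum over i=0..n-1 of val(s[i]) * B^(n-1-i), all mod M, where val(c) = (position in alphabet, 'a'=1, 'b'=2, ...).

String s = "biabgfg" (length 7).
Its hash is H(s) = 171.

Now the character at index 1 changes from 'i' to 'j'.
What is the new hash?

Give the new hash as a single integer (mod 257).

Answer: 16

Derivation:
val('i') = 9, val('j') = 10
Position k = 1, exponent = n-1-k = 5
B^5 mod M = 7^5 mod 257 = 102
Delta = (10 - 9) * 102 mod 257 = 102
New hash = (171 + 102) mod 257 = 16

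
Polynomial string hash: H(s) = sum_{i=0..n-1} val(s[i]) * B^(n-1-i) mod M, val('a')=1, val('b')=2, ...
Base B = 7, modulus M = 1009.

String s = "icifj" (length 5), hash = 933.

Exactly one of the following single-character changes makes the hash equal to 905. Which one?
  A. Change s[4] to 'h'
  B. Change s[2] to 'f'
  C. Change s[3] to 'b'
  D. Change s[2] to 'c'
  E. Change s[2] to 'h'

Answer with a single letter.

Option A: s[4]='j'->'h', delta=(8-10)*7^0 mod 1009 = 1007, hash=933+1007 mod 1009 = 931
Option B: s[2]='i'->'f', delta=(6-9)*7^2 mod 1009 = 862, hash=933+862 mod 1009 = 786
Option C: s[3]='f'->'b', delta=(2-6)*7^1 mod 1009 = 981, hash=933+981 mod 1009 = 905 <-- target
Option D: s[2]='i'->'c', delta=(3-9)*7^2 mod 1009 = 715, hash=933+715 mod 1009 = 639
Option E: s[2]='i'->'h', delta=(8-9)*7^2 mod 1009 = 960, hash=933+960 mod 1009 = 884

Answer: C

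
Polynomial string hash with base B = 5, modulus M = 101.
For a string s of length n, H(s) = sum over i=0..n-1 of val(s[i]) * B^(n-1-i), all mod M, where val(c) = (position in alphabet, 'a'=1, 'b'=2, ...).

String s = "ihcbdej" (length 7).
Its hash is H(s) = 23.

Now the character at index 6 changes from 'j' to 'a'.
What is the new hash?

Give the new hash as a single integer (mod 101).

val('j') = 10, val('a') = 1
Position k = 6, exponent = n-1-k = 0
B^0 mod M = 5^0 mod 101 = 1
Delta = (1 - 10) * 1 mod 101 = 92
New hash = (23 + 92) mod 101 = 14

Answer: 14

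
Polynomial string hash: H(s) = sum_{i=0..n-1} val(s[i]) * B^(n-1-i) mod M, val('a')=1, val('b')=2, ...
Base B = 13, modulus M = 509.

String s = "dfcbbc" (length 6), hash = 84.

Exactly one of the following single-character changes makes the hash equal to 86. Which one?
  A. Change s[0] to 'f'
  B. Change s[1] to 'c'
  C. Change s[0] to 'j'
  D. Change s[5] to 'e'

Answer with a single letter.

Answer: D

Derivation:
Option A: s[0]='d'->'f', delta=(6-4)*13^5 mod 509 = 464, hash=84+464 mod 509 = 39
Option B: s[1]='f'->'c', delta=(3-6)*13^4 mod 509 = 338, hash=84+338 mod 509 = 422
Option C: s[0]='d'->'j', delta=(10-4)*13^5 mod 509 = 374, hash=84+374 mod 509 = 458
Option D: s[5]='c'->'e', delta=(5-3)*13^0 mod 509 = 2, hash=84+2 mod 509 = 86 <-- target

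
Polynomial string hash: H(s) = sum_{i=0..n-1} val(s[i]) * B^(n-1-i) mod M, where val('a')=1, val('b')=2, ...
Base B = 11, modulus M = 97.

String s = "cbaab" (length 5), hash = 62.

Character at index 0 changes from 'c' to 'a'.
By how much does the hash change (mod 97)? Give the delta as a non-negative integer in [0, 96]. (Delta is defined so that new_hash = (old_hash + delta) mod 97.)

Answer: 12

Derivation:
Delta formula: (val(new) - val(old)) * B^(n-1-k) mod M
  val('a') - val('c') = 1 - 3 = -2
  B^(n-1-k) = 11^4 mod 97 = 91
  Delta = -2 * 91 mod 97 = 12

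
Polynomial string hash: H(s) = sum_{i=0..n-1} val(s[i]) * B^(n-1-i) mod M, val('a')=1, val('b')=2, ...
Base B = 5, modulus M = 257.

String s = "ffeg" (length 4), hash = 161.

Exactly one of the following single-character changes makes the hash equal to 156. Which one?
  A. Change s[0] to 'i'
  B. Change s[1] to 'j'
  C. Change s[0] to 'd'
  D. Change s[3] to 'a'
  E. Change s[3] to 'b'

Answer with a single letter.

Answer: E

Derivation:
Option A: s[0]='f'->'i', delta=(9-6)*5^3 mod 257 = 118, hash=161+118 mod 257 = 22
Option B: s[1]='f'->'j', delta=(10-6)*5^2 mod 257 = 100, hash=161+100 mod 257 = 4
Option C: s[0]='f'->'d', delta=(4-6)*5^3 mod 257 = 7, hash=161+7 mod 257 = 168
Option D: s[3]='g'->'a', delta=(1-7)*5^0 mod 257 = 251, hash=161+251 mod 257 = 155
Option E: s[3]='g'->'b', delta=(2-7)*5^0 mod 257 = 252, hash=161+252 mod 257 = 156 <-- target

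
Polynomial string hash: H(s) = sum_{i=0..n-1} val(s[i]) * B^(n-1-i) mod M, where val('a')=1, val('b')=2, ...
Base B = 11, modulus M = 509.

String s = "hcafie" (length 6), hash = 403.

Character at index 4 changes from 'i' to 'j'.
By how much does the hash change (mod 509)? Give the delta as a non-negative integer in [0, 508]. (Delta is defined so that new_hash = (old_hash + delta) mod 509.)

Answer: 11

Derivation:
Delta formula: (val(new) - val(old)) * B^(n-1-k) mod M
  val('j') - val('i') = 10 - 9 = 1
  B^(n-1-k) = 11^1 mod 509 = 11
  Delta = 1 * 11 mod 509 = 11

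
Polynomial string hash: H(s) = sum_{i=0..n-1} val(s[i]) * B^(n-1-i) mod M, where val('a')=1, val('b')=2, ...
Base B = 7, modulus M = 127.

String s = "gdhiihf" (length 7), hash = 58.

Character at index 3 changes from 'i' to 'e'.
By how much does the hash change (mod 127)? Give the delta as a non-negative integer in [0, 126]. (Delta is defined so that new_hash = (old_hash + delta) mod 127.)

Answer: 25

Derivation:
Delta formula: (val(new) - val(old)) * B^(n-1-k) mod M
  val('e') - val('i') = 5 - 9 = -4
  B^(n-1-k) = 7^3 mod 127 = 89
  Delta = -4 * 89 mod 127 = 25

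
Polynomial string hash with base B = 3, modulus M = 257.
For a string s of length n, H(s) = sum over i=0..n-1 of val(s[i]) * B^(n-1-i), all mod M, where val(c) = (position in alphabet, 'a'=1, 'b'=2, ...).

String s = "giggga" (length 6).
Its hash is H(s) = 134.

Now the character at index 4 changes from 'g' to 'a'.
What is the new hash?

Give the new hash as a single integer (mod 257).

Answer: 116

Derivation:
val('g') = 7, val('a') = 1
Position k = 4, exponent = n-1-k = 1
B^1 mod M = 3^1 mod 257 = 3
Delta = (1 - 7) * 3 mod 257 = 239
New hash = (134 + 239) mod 257 = 116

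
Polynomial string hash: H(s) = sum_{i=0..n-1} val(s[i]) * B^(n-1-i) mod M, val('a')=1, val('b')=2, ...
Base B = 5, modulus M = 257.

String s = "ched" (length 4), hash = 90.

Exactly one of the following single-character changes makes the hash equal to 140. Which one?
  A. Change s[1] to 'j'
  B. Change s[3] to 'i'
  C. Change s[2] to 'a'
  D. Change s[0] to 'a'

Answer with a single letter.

Option A: s[1]='h'->'j', delta=(10-8)*5^2 mod 257 = 50, hash=90+50 mod 257 = 140 <-- target
Option B: s[3]='d'->'i', delta=(9-4)*5^0 mod 257 = 5, hash=90+5 mod 257 = 95
Option C: s[2]='e'->'a', delta=(1-5)*5^1 mod 257 = 237, hash=90+237 mod 257 = 70
Option D: s[0]='c'->'a', delta=(1-3)*5^3 mod 257 = 7, hash=90+7 mod 257 = 97

Answer: A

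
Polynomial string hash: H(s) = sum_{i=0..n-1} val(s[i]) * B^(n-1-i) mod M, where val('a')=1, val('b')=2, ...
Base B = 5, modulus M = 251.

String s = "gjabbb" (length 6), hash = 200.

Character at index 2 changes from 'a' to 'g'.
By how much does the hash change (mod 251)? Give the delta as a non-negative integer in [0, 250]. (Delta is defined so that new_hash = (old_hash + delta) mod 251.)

Answer: 248

Derivation:
Delta formula: (val(new) - val(old)) * B^(n-1-k) mod M
  val('g') - val('a') = 7 - 1 = 6
  B^(n-1-k) = 5^3 mod 251 = 125
  Delta = 6 * 125 mod 251 = 248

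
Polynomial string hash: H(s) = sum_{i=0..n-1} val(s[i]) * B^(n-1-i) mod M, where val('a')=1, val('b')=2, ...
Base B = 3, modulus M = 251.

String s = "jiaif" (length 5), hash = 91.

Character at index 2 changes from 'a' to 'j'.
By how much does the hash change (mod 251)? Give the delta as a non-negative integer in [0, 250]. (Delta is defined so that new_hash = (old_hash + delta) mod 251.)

Delta formula: (val(new) - val(old)) * B^(n-1-k) mod M
  val('j') - val('a') = 10 - 1 = 9
  B^(n-1-k) = 3^2 mod 251 = 9
  Delta = 9 * 9 mod 251 = 81

Answer: 81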